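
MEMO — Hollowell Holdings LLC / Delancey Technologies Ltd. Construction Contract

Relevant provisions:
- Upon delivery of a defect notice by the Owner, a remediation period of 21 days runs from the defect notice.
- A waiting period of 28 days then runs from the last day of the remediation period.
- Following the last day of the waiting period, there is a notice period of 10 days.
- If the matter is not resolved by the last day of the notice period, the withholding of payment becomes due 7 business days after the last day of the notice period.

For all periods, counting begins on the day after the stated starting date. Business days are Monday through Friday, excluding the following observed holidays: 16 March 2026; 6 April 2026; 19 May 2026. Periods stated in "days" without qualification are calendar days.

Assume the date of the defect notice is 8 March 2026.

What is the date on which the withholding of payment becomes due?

Adding 21 calendar days to 8 March 2026 gives 29 March 2026, which is the last day of the remediation period.
The last day of the waiting period: 28 calendar days after 29 March 2026 is 26 April 2026.
The last day of the notice period: 10 calendar days after 26 April 2026 is 6 May 2026.
The date on which the withholding of payment becomes due: 7 business days after Wednesday, 6 May 2026, skipping weekends — May 7, May 8, May 11, May 12, May 13, May 14, May 15 — lands on Friday, 15 May 2026.

15 May 2026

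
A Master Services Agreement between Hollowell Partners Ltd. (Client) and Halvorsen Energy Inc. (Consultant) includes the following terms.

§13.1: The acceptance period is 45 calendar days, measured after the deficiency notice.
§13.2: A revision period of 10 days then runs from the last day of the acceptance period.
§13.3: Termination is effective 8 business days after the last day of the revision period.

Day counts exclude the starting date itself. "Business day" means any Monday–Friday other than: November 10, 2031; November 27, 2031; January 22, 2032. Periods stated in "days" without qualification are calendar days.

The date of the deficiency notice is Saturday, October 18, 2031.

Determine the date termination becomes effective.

The last day of the acceptance period: October 18, 2031 + 45 days = December 2, 2031.
Adding 10 calendar days to December 2, 2031 gives December 12, 2031, which is the last day of the revision period.
The date termination becomes effective: counting 8 business days from Friday, December 12, 2031 (Dec 15, Dec 16, Dec 17, Dec 18, Dec 19, Dec 22, Dec 23, Dec 24, skipping weekends) reaches Wednesday, December 24, 2031.

December 24, 2031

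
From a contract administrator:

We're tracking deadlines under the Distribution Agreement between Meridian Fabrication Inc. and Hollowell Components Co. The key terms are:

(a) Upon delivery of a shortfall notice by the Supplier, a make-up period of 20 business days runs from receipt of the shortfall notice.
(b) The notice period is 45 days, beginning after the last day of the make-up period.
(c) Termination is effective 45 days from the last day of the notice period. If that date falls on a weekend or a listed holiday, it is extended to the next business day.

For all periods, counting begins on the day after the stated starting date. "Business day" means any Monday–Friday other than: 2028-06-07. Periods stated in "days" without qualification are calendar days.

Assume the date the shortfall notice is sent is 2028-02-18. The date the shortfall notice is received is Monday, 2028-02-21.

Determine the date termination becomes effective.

2028-06-19

The last day of the make-up period: 20 business days after Monday, 2028-02-21, skipping weekends — Feb 22, Feb 23, Feb 24, Feb 25, …, Mar 16, Mar 17, Mar 20 — lands on Monday, 2028-03-20.
The last day of the notice period: 45 calendar days after 2028-03-20 is 2028-05-04.
The date termination becomes effective: 45 calendar days after 2028-05-04 is 2028-06-18. That falls on a Sunday, so it rolls to the next business day, Monday, 2028-06-19.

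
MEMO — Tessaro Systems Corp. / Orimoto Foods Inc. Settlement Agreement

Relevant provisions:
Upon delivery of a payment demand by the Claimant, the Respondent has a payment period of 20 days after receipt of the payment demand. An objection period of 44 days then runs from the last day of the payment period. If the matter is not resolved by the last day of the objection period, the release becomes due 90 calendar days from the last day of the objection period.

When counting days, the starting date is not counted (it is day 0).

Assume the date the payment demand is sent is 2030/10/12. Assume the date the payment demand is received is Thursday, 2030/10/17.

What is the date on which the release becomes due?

2031/03/20

The last day of the payment period: 20 calendar days after 2030/10/17 is 2030/11/06.
The last day of the objection period: 2030/11/06 + 44 days = 2030/12/20.
The date on which the release becomes due: 2030/12/20 + 90 days = 2031/03/20.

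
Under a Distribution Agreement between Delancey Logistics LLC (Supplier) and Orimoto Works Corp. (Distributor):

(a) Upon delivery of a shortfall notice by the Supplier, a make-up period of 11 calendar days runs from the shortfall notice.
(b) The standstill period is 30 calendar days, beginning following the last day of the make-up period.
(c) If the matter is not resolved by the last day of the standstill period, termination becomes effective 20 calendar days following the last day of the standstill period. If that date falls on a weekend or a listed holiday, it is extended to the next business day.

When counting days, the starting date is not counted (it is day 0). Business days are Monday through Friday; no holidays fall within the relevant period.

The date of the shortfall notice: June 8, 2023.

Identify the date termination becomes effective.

August 8, 2023

The last day of the make-up period: 11 calendar days after June 8, 2023 is June 19, 2023.
The last day of the standstill period: June 19, 2023 + 30 days = July 19, 2023.
The date termination becomes effective: July 19, 2023 + 20 days = August 8, 2023. August 8, 2023 is a Tuesday, so no roll-forward applies.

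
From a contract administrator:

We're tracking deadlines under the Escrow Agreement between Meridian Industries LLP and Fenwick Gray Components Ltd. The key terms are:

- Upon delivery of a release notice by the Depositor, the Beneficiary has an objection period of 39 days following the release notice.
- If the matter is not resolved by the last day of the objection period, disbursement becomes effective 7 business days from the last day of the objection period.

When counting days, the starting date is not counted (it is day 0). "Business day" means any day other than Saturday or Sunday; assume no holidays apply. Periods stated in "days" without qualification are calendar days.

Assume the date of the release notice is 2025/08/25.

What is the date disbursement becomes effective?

The last day of the objection period: 39 calendar days after 2025/08/25 is 2025/10/03.
The date disbursement becomes effective: counting 7 business days from Friday, 2025/10/03 (Oct 6, Oct 7, Oct 8, Oct 9, Oct 10, Oct 13, Oct 14, skipping weekends) reaches Tuesday, 2025/10/14.

2025/10/14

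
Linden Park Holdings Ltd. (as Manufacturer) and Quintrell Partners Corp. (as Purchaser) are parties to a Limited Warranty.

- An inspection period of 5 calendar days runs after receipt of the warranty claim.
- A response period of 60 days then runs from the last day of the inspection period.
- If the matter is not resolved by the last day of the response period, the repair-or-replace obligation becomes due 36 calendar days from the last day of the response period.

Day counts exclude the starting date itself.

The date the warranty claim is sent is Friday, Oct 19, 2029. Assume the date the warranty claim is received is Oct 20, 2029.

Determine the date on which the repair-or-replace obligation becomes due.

The last day of the inspection period: Oct 20, 2029 + 5 days = Oct 25, 2029.
The last day of the response period: 60 calendar days after Oct 25, 2029 is Dec 24, 2029.
Adding 36 calendar days to Dec 24, 2029 gives Jan 29, 2030, which is the date on which the repair-or-replace obligation becomes due.

Jan 29, 2030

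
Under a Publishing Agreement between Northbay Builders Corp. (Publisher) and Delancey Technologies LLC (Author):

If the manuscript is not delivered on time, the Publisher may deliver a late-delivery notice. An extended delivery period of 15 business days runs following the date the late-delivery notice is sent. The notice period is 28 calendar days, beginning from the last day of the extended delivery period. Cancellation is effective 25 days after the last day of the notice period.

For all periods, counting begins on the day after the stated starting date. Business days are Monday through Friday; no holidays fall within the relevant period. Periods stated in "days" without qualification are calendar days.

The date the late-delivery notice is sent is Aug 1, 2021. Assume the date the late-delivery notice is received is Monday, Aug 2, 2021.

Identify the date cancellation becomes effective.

Oct 12, 2021

From Sunday, Aug 1, 2021, 15 business days (Aug 2, Aug 3, Aug 4, Aug 5, …, Aug 18, Aug 19, Aug 20, skipping weekends) brings us to Friday, Aug 20, 2021, which is the last day of the extended delivery period.
Adding 28 calendar days to Aug 20, 2021 gives Sep 17, 2021, which is the last day of the notice period.
The date cancellation becomes effective: 25 calendar days after Sep 17, 2021 is Oct 12, 2021.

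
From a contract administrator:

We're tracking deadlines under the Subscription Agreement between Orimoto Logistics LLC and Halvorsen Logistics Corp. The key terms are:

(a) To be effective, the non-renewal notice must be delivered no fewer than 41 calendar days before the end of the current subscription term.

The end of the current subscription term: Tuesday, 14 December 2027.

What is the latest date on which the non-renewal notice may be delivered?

Counting back 41 calendar days from 14 December 2027 gives 3 November 2027.

3 November 2027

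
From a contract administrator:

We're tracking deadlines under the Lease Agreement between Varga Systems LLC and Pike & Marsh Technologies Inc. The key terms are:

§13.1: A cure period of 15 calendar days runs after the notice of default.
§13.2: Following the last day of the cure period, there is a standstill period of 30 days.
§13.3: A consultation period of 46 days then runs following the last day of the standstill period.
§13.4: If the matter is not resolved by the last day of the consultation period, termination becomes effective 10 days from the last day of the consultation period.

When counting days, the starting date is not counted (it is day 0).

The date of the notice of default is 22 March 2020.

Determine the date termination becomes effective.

The last day of the cure period: 15 calendar days after 22 March 2020 is 6 April 2020.
The last day of the standstill period: 30 calendar days after 6 April 2020 is 6 May 2020.
The last day of the consultation period: 6 May 2020 + 46 days = 21 June 2020.
The date termination becomes effective: 10 calendar days after 21 June 2020 is 1 July 2020.

1 July 2020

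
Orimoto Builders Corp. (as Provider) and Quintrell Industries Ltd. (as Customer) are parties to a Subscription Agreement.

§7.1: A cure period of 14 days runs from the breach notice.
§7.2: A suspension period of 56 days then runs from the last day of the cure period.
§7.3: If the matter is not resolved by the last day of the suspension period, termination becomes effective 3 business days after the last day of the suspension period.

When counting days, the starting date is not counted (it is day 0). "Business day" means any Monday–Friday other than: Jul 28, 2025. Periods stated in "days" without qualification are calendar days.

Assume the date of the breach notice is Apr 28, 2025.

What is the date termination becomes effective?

The last day of the cure period: Apr 28, 2025 + 14 days = May 12, 2025.
The last day of the suspension period: 56 calendar days after May 12, 2025 is Jul 7, 2025.
The date termination becomes effective: counting 3 business days from Monday, Jul 7, 2025 (Jul 8, Jul 9, Jul 10, skipping weekends) reaches Thursday, Jul 10, 2025.

Jul 10, 2025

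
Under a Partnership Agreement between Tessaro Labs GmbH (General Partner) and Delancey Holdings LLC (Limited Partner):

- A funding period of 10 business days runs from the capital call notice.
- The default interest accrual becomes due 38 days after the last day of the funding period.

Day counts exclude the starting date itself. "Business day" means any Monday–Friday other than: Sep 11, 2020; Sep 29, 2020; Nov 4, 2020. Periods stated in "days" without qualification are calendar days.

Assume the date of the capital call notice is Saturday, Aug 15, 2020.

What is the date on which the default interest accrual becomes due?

The last day of the funding period: 10 business days after Saturday, Aug 15, 2020, skipping weekends — Aug 17, Aug 18, Aug 19, Aug 20, Aug 21, Aug 24, Aug 25, Aug 26, Aug 27, Aug 28 — lands on Friday, Aug 28, 2020.
The date on which the default interest accrual becomes due: Aug 28, 2020 + 38 days = Oct 5, 2020.

Oct 5, 2020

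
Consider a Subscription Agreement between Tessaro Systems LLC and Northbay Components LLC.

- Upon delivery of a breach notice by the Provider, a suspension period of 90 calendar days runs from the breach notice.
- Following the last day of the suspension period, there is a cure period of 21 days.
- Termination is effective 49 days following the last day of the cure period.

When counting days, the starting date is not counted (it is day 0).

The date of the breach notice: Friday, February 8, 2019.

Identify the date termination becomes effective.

The last day of the suspension period: February 8, 2019 + 90 days = May 9, 2019.
The last day of the cure period: 21 calendar days after May 9, 2019 is May 30, 2019.
The date termination becomes effective: 49 calendar days after May 30, 2019 is July 18, 2019.

July 18, 2019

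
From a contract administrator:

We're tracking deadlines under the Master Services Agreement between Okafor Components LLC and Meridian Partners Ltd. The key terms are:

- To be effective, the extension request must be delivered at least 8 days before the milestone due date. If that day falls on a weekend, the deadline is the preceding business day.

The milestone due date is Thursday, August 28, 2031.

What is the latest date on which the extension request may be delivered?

August 20, 2031

August 28, 2031 minus 8 days is August 20, 2031. That is a Wednesday, so no adjustment is needed.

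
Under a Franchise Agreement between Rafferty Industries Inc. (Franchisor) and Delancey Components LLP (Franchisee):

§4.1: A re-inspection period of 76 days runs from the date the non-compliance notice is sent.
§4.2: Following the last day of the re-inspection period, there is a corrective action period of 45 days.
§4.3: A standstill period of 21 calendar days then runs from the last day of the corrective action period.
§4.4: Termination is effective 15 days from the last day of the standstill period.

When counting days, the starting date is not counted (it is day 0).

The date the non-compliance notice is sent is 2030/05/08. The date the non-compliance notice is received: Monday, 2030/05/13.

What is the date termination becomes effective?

2030/10/12

Adding 76 calendar days to 2030/05/08 gives 2030/07/23, which is the last day of the re-inspection period.
The last day of the corrective action period: 2030/07/23 + 45 days = 2030/09/06.
The last day of the standstill period: 2030/09/06 + 21 days = 2030/09/27.
The date termination becomes effective: 15 calendar days after 2030/09/27 is 2030/10/12.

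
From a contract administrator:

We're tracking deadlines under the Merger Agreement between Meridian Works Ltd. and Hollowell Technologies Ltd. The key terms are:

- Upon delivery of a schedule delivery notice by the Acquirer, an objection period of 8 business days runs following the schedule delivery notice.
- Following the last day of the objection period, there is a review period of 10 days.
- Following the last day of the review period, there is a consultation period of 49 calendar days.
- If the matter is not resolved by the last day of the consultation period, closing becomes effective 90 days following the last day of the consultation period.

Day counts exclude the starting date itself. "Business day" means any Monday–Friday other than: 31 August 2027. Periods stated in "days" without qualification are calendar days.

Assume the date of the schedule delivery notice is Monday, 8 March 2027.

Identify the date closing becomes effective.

14 August 2027

From Monday, 8 March 2027, 8 business days (Mar 9, Mar 10, Mar 11, Mar 12, Mar 15, Mar 16, Mar 17, Mar 18, skipping weekends) brings us to Thursday, 18 March 2027, which is the last day of the objection period.
Adding 10 calendar days to 18 March 2027 gives 28 March 2027, which is the last day of the review period.
Adding 49 calendar days to 28 March 2027 gives 16 May 2027, which is the last day of the consultation period.
The date closing becomes effective: 16 May 2027 + 90 days = 14 August 2027.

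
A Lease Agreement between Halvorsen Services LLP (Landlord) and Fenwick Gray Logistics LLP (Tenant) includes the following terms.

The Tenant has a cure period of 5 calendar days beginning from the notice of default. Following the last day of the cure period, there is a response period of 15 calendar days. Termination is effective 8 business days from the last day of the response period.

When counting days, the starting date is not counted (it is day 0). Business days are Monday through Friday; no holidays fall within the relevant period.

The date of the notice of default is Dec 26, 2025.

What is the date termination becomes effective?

Adding 5 calendar days to Dec 26, 2025 gives Dec 31, 2025, which is the last day of the cure period.
The last day of the response period: Dec 31, 2025 + 15 days = Jan 15, 2026.
The date termination becomes effective: 8 business days after Thursday, Jan 15, 2026, skipping weekends — Jan 16, Jan 19, Jan 20, Jan 21, Jan 22, Jan 23, Jan 26, Jan 27 — lands on Tuesday, Jan 27, 2026.

Jan 27, 2026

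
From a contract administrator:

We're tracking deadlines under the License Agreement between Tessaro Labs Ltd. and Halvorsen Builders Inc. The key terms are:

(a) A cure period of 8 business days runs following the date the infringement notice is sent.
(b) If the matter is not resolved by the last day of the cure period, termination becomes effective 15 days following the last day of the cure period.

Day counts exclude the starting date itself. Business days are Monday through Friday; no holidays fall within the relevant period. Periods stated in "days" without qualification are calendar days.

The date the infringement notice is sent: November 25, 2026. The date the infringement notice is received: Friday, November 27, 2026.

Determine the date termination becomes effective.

The last day of the cure period: 8 business days after Wednesday, November 25, 2026, skipping weekends — Nov 26, Nov 27, Nov 30, Dec 1, Dec 2, Dec 3, Dec 4, Dec 7 — lands on Monday, December 7, 2026.
The date termination becomes effective: December 7, 2026 + 15 days = December 22, 2026.

December 22, 2026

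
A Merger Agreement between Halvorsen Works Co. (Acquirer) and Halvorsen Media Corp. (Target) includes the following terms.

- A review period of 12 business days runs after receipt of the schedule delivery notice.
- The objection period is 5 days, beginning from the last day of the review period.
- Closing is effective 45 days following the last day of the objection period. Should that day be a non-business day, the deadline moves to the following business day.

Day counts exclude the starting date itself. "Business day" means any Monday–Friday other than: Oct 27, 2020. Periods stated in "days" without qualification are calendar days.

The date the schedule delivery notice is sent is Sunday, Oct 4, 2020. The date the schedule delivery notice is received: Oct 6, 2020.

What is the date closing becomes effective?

From Tuesday, Oct 6, 2020, 12 business days (Oct 7, Oct 8, Oct 9, Oct 12, …, Oct 20, Oct 21, Oct 22, skipping weekends) brings us to Thursday, Oct 22, 2020, which is the last day of the review period.
The last day of the objection period: 5 calendar days after Oct 22, 2020 is Oct 27, 2020.
The date closing becomes effective: 45 calendar days after Oct 27, 2020 is Dec 11, 2020. Dec 11, 2020 is a Friday and is not a listed holiday, so no roll-forward applies.

Dec 11, 2020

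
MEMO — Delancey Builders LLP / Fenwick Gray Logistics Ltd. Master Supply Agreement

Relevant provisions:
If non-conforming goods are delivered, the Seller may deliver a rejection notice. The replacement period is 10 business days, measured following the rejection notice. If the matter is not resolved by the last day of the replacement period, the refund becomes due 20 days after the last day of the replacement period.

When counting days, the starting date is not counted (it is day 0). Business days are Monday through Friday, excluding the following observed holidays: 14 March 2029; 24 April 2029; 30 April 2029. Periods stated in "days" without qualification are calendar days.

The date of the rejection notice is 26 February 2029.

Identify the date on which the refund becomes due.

1 April 2029

The last day of the replacement period: counting 10 business days from Monday, 26 February 2029 (Feb 27, Feb 28, Mar 1, Mar 2, Mar 5, Mar 6, Mar 7, Mar 8, Mar 9, Mar 12, skipping weekends) reaches Monday, 12 March 2029.
The date on which the refund becomes due: 20 calendar days after 12 March 2029 is 1 April 2029.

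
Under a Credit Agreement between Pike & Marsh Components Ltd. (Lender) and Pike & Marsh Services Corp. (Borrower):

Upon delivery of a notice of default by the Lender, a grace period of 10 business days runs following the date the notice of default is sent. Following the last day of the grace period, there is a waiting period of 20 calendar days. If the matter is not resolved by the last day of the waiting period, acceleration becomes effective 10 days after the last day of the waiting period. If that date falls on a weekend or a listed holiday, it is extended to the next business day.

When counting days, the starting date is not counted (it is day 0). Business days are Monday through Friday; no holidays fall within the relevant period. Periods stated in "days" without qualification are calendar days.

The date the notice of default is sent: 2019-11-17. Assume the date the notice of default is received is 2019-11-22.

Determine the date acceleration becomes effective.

The last day of the grace period: 10 business days after Sunday, 2019-11-17, skipping weekends — Nov 18, Nov 19, Nov 20, Nov 21, Nov 22, Nov 25, Nov 26, Nov 27, Nov 28, Nov 29 — lands on Friday, 2019-11-29.
The last day of the waiting period: 20 calendar days after 2019-11-29 is 2019-12-19.
The date acceleration becomes effective: 10 calendar days after 2019-12-19 is 2019-12-29. That falls on a Sunday, so it rolls to the next business day, Monday, 2019-12-30.

2019-12-30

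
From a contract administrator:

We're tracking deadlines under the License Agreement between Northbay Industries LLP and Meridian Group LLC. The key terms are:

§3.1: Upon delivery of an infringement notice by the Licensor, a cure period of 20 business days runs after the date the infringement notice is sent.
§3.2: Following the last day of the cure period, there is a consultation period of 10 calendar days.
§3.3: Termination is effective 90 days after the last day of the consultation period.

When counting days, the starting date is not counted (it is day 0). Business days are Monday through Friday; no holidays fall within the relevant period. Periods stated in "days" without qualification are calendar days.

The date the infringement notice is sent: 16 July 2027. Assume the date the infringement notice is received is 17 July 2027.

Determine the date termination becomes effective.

The last day of the cure period: counting 20 business days from Friday, 16 July 2027 (Jul 19, Jul 20, Jul 21, Jul 22, …, Aug 11, Aug 12, Aug 13, skipping weekends) reaches Friday, 13 August 2027.
The last day of the consultation period: 10 calendar days after 13 August 2027 is 23 August 2027.
The date termination becomes effective: 90 calendar days after 23 August 2027 is 21 November 2027.

21 November 2027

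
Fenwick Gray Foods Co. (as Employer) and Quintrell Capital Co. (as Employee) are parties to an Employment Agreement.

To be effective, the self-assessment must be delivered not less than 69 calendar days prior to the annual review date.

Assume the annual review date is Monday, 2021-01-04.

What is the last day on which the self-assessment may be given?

2020-10-27

2021-01-04 minus 69 days is 2020-10-27.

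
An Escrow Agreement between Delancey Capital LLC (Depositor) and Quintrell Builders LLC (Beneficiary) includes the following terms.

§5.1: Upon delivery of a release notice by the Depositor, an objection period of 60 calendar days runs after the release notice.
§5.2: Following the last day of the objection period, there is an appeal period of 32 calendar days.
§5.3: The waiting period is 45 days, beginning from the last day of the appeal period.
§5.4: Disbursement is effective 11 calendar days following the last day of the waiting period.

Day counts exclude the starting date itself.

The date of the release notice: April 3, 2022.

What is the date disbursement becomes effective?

August 29, 2022

The last day of the objection period: April 3, 2022 + 60 days = June 2, 2022.
The last day of the appeal period: June 2, 2022 + 32 days = July 4, 2022.
The last day of the waiting period: 45 calendar days after July 4, 2022 is August 18, 2022.
The date disbursement becomes effective: August 18, 2022 + 11 days = August 29, 2022.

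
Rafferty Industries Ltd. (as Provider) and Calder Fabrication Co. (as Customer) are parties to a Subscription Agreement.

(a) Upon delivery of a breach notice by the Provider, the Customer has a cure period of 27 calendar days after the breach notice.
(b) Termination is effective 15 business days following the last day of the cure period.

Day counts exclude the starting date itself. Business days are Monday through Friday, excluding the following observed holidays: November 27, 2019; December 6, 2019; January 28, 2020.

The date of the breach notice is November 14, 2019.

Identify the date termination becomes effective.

January 1, 2020

The last day of the cure period: November 14, 2019 + 27 days = December 11, 2019.
From Wednesday, December 11, 2019, 15 business days (Dec 12, Dec 13, Dec 16, Dec 17, …, Dec 30, Dec 31, Jan 1, skipping weekends) brings us to Wednesday, January 1, 2020, which is the date termination becomes effective.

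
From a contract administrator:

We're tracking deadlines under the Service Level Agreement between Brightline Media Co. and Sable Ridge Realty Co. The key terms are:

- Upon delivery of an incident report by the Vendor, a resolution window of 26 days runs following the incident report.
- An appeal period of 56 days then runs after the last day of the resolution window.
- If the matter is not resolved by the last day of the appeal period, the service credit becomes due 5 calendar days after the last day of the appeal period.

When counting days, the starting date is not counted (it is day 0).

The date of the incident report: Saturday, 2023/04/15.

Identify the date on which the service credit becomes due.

2023/07/11

Adding 26 calendar days to 2023/04/15 gives 2023/05/11, which is the last day of the resolution window.
Adding 56 calendar days to 2023/05/11 gives 2023/07/06, which is the last day of the appeal period.
The date on which the service credit becomes due: 2023/07/06 + 5 days = 2023/07/11.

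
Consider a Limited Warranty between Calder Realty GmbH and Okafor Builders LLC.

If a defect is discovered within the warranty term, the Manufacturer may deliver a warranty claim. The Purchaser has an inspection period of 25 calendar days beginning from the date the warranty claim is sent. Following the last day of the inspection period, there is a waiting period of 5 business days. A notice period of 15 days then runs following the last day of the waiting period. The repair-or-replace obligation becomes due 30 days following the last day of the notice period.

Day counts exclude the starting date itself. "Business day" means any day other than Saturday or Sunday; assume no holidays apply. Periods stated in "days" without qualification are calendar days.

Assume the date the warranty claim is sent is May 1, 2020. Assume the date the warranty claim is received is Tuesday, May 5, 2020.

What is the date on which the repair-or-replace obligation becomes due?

Jul 17, 2020

The last day of the inspection period: May 1, 2020 + 25 days = May 26, 2020.
From Tuesday, May 26, 2020, 5 business days (May 27, May 28, May 29, Jun 1, Jun 2, skipping weekends) brings us to Tuesday, Jun 2, 2020, which is the last day of the waiting period.
The last day of the notice period: 15 calendar days after Jun 2, 2020 is Jun 17, 2020.
The date on which the repair-or-replace obligation becomes due: Jun 17, 2020 + 30 days = Jul 17, 2020.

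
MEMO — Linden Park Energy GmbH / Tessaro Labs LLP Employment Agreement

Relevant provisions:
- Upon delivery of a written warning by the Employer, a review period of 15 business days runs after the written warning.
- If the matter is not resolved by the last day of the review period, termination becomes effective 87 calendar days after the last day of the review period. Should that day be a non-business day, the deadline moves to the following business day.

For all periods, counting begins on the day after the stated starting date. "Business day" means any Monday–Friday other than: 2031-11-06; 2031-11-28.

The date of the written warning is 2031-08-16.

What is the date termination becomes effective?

The last day of the review period: counting 15 business days from Saturday, 2031-08-16 (Aug 18, Aug 19, Aug 20, Aug 21, …, Sep 3, Sep 4, Sep 5, skipping weekends) reaches Friday, 2031-09-05.
The date termination becomes effective: 87 calendar days after 2031-09-05 is 2031-12-01. 2031-12-01 is a Monday and is not a listed holiday, so no roll-forward applies.

2031-12-01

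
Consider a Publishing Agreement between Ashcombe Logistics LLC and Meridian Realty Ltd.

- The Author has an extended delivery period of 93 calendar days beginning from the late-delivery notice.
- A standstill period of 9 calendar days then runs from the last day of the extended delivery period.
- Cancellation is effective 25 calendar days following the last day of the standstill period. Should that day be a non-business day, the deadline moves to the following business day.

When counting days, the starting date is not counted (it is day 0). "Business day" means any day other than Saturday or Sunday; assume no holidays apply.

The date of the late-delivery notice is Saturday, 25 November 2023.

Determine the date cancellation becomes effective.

1 April 2024

The last day of the extended delivery period: 25 November 2023 + 93 days = 26 February 2024.
Adding 9 calendar days to 26 February 2024 gives 6 March 2024, which is the last day of the standstill period.
The date cancellation becomes effective: 25 calendar days after 6 March 2024 is 31 March 2024. That falls on a Sunday, so it rolls to the next business day, Monday, 1 April 2024.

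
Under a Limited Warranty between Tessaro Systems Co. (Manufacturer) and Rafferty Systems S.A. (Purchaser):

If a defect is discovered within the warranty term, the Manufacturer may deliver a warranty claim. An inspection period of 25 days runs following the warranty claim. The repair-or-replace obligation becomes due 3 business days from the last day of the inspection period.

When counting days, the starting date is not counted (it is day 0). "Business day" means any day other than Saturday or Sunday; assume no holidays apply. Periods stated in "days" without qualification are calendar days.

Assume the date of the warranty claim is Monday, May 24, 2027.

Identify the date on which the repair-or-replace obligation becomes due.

Adding 25 calendar days to May 24, 2027 gives Jun 18, 2027, which is the last day of the inspection period.
The date on which the repair-or-replace obligation becomes due: 3 business days after Friday, Jun 18, 2027, skipping weekends — Jun 21, Jun 22, Jun 23 — lands on Wednesday, Jun 23, 2027.

Jun 23, 2027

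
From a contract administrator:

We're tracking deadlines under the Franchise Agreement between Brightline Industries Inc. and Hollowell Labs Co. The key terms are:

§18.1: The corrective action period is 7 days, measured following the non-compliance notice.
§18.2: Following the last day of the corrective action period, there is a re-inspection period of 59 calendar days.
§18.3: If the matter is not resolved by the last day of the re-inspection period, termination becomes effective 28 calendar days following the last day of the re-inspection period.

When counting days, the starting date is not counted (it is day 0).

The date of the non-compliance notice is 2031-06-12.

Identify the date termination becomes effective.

2031-09-14

Adding 7 calendar days to 2031-06-12 gives 2031-06-19, which is the last day of the corrective action period.
The last day of the re-inspection period: 59 calendar days after 2031-06-19 is 2031-08-17.
The date termination becomes effective: 28 calendar days after 2031-08-17 is 2031-09-14.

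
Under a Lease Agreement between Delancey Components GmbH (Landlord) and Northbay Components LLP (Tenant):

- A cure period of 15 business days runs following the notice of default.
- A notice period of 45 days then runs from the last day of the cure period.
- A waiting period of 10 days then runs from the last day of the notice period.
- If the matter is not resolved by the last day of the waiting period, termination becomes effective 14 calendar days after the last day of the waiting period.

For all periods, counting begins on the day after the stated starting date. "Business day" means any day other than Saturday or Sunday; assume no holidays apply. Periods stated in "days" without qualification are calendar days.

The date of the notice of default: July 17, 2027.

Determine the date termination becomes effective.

From Saturday, July 17, 2027, 15 business days (Jul 19, Jul 20, Jul 21, Jul 22, …, Aug 4, Aug 5, Aug 6, skipping weekends) brings us to Friday, August 6, 2027, which is the last day of the cure period.
The last day of the notice period: 45 calendar days after August 6, 2027 is September 20, 2027.
The last day of the waiting period: 10 calendar days after September 20, 2027 is September 30, 2027.
The date termination becomes effective: 14 calendar days after September 30, 2027 is October 14, 2027.

October 14, 2027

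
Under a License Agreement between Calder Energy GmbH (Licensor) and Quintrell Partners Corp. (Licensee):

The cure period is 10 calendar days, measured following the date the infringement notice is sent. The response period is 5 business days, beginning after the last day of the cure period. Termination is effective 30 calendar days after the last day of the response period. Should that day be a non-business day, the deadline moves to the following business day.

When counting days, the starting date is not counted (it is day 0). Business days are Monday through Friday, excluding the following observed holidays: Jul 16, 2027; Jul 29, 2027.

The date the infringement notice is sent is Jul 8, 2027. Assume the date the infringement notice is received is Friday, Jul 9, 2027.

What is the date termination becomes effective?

Aug 23, 2027

Adding 10 calendar days to Jul 8, 2027 gives Jul 18, 2027, which is the last day of the cure period.
The last day of the response period: 5 business days after Sunday, Jul 18, 2027, skipping weekends — Jul 19, Jul 20, Jul 21, Jul 22, Jul 23 — lands on Friday, Jul 23, 2027.
The date termination becomes effective: Jul 23, 2027 + 30 days = Aug 22, 2027. That falls on a Sunday, so it rolls to the next business day, Monday, Aug 23, 2027.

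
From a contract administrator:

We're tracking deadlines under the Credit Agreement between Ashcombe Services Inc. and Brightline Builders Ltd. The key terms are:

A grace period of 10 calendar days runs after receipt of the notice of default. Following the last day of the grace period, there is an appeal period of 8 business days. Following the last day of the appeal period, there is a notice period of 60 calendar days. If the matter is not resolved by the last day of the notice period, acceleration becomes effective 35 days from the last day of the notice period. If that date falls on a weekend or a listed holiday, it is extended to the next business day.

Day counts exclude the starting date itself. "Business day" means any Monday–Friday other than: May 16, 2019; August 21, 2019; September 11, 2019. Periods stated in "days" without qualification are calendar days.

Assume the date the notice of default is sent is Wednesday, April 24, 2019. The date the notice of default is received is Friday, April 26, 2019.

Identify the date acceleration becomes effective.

August 20, 2019

The last day of the grace period: 10 calendar days after April 26, 2019 is May 6, 2019.
The last day of the appeal period: 8 business days after Monday, May 6, 2019, skipping weekends and the listed holiday on May 16 — May 7, May 8, May 9, May 10, May 13, May 14, May 15, May 17 — lands on Friday, May 17, 2019.
The last day of the notice period: 60 calendar days after May 17, 2019 is July 16, 2019.
Adding 35 calendar days to July 16, 2019 gives August 20, 2019, which is the date acceleration becomes effective. August 20, 2019 is a Tuesday and is not a listed holiday, so no roll-forward applies.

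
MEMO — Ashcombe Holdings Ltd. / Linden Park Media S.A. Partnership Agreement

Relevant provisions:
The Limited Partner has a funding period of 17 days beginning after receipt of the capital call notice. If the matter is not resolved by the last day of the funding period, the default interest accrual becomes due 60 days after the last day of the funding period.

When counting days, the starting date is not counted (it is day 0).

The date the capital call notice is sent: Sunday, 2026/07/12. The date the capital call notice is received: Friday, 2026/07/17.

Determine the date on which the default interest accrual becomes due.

2026/10/02

The last day of the funding period: 2026/07/17 + 17 days = 2026/08/03.
The date on which the default interest accrual becomes due: 2026/08/03 + 60 days = 2026/10/02.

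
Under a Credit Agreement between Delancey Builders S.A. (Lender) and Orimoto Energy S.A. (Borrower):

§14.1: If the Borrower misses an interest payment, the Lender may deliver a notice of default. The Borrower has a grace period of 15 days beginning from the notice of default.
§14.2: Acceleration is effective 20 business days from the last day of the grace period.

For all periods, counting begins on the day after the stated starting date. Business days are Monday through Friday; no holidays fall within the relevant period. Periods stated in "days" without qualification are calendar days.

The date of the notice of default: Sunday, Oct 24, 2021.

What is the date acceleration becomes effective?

Adding 15 calendar days to Oct 24, 2021 gives Nov 8, 2021, which is the last day of the grace period.
The date acceleration becomes effective: 20 business days after Monday, Nov 8, 2021, skipping weekends — Nov 9, Nov 10, Nov 11, Nov 12, …, Dec 2, Dec 3, Dec 6 — lands on Monday, Dec 6, 2021.

Dec 6, 2021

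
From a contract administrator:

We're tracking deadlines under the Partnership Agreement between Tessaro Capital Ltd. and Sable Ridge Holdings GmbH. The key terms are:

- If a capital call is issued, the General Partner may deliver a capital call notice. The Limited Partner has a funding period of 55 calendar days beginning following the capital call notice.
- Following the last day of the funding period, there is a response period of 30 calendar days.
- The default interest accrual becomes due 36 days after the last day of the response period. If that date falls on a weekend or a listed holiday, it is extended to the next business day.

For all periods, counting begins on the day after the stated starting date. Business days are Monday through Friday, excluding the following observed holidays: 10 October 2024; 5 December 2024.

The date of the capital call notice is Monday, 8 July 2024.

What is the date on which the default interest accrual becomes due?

The last day of the funding period: 8 July 2024 + 55 days = 1 September 2024.
The last day of the response period: 30 calendar days after 1 September 2024 is 1 October 2024.
Adding 36 calendar days to 1 October 2024 gives 6 November 2024, which is the date on which the default interest accrual becomes due. 6 November 2024 is a Wednesday and is not a listed holiday, so no roll-forward applies.

6 November 2024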